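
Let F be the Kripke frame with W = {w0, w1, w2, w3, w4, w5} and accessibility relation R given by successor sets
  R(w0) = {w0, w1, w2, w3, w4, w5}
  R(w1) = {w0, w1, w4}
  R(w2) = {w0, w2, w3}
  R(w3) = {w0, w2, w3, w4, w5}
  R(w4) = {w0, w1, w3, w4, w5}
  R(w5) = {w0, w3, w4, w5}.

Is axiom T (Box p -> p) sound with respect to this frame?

Yes

By correspondence theory, T is valid on a frame iff R is reflexive.
Reflexive: yes — every world is R-related to itself.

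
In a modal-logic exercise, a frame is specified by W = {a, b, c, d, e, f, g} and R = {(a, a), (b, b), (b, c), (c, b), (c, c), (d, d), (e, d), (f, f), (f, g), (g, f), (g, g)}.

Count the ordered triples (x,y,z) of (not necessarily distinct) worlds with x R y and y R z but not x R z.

0

R is transitive; there are no such tuples.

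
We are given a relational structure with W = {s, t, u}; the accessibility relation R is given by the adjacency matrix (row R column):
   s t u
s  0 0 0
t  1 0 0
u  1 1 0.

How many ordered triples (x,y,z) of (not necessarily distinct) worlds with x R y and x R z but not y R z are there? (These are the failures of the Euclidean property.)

Enumerating: (t,s,s), (u,s,s), (u,s,t), (u,t,t).

4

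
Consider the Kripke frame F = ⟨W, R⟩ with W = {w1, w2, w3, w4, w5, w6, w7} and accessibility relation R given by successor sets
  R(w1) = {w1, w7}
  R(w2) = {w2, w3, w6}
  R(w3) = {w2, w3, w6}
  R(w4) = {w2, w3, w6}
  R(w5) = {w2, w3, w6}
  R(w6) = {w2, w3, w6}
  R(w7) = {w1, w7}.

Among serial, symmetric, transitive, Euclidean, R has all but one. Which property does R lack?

symmetric

Serial: yes — every world has a successor (e.g. w1 R w1).
Symmetric: no — w4 R w2 but not w2 R w4.
Transitive: yes — every two-step R-path is closed by a direct edge.
Euclidean: yes — any two successors of a common world are R-related.
Only symmetric fails.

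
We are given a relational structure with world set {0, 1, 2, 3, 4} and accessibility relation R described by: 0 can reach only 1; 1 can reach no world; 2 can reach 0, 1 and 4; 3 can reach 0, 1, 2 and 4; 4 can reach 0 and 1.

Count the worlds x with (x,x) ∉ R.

5

Enumerating: 0, 1, 2, 3, 4.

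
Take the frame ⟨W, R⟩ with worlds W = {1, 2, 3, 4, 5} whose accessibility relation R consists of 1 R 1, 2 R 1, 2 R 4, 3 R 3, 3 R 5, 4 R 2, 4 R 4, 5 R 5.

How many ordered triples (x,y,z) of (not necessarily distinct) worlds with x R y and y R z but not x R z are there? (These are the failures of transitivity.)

Enumerating: (2,4,2), (4,2,1).

2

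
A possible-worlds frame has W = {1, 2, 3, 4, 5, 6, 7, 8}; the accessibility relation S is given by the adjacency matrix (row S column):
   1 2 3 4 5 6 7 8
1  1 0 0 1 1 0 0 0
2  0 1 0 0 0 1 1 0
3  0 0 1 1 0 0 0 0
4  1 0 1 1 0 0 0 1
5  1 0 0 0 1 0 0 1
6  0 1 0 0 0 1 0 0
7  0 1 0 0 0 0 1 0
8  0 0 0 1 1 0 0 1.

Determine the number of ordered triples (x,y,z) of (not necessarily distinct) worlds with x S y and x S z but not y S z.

14

Enumerating: (1,4,5), (1,5,4), (2,6,7), (2,7,6), (4,1,3), (4,1,8), (4,3,1), (4,3,8), (4,8,1), (4,8,3), (5,1,8), (5,8,1), (8,4,5), (8,5,4).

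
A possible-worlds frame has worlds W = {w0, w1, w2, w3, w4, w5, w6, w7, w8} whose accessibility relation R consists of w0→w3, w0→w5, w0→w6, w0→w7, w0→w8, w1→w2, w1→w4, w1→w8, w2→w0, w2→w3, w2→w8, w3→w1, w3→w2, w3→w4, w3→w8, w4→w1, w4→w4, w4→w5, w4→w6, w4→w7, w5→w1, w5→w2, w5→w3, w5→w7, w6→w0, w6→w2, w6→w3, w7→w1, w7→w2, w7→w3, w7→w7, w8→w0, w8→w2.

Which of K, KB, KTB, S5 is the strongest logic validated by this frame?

K

Symmetric (axiom B): no — w0 R w3 but not w3 R w0.
Reflexive (axiom T): no — w0 is not related to itself.
Euclidean (axiom 5): no — w0 R w3 and w0 R w5, but not w3 R w5.
So F validates K; KB would additionally require R to be symmetric. The strongest is K.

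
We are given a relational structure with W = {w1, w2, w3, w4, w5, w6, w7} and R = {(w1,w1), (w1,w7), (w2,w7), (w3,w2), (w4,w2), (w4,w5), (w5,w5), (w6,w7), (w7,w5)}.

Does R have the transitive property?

No

Transitive: no — w1 R w7 and w7 R w5, but not w1 R w5.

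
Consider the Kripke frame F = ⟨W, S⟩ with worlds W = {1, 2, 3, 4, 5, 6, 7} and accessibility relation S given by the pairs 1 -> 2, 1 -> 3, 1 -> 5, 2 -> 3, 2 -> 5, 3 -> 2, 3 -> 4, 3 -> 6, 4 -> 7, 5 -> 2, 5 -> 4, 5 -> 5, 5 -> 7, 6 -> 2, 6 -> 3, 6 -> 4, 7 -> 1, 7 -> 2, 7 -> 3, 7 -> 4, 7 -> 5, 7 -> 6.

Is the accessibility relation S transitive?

Transitive: no — 1 S 3 and 3 S 4, but not 1 S 4.

No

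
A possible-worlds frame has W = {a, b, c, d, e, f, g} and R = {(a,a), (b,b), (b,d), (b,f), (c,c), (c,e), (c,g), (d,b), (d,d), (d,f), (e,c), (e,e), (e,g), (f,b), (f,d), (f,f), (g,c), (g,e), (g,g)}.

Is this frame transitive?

Transitive: yes — every two-step R-path is closed by a direct edge.

Yes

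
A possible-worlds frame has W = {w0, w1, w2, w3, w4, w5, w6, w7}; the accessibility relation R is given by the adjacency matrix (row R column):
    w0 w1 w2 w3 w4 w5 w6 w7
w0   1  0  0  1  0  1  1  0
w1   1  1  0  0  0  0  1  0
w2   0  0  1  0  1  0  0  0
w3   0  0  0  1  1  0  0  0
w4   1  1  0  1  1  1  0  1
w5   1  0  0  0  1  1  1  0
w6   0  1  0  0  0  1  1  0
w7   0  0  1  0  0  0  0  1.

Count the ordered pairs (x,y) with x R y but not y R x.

8

Enumerating: (w0,w3), (w0,w6), (w1,w0), (w2,w4), (w4,w0), (w4,w1), (w4,w7), (w7,w2).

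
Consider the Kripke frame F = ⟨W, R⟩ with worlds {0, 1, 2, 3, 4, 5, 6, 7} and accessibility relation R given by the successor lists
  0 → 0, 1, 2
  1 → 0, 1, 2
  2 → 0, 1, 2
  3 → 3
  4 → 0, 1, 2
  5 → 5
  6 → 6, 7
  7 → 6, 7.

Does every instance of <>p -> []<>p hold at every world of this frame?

Axiom 5 corresponds to the accessibility relation being Euclidean.
Euclidean: yes — any two successors of a common world are R-related.

Yes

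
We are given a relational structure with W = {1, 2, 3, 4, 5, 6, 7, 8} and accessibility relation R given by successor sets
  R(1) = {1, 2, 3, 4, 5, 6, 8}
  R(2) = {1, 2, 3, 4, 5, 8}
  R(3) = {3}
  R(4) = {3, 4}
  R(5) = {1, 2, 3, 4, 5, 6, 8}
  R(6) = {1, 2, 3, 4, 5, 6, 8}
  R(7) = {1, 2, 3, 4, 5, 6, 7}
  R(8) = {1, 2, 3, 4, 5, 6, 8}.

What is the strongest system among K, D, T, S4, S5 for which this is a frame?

T

Serial (axiom D): yes — every world has a successor (e.g. 1 R 1).
Reflexive (axiom T): yes — every world is R-related to itself.
Transitive (axiom 4): no — 2 R 1 and 1 R 6, but not 2 R 6.
Euclidean (axiom 5): no — 1 R 2 and 1 R 6, but not 2 R 6.
So F validates K, D, T; S4 would additionally require R to be transitive. The strongest is T.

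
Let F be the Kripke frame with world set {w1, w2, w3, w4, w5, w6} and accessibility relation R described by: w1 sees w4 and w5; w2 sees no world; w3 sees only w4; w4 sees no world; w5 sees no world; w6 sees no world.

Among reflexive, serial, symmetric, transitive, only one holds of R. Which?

transitive

Reflexive: no — w1 is not related to itself.
Serial: no — w2 has no R-successor.
Symmetric: no — w1 R w4 but not w4 R w1.
Transitive: yes — every two-step R-path is closed by a direct edge.
Only transitive holds.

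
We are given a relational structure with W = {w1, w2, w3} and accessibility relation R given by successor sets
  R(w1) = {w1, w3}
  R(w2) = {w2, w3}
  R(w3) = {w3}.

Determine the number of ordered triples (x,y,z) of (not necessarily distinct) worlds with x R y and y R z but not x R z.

0

R is transitive; there are no such tuples.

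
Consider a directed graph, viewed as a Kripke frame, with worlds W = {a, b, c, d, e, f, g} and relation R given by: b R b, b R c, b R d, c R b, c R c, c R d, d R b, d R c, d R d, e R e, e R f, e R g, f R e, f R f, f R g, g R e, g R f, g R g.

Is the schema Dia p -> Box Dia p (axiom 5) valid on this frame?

Yes

The schema 5 characterises exactly the Euclidean frames.
Euclidean: yes — any two successors of a common world are R-related.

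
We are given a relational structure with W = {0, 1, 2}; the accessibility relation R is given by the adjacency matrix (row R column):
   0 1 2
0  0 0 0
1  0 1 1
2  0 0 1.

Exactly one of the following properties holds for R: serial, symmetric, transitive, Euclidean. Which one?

transitive

Serial: no — 0 has no R-successor.
Symmetric: no — 1 R 2 but not 2 R 1.
Transitive: yes — every two-step R-path is closed by a direct edge.
Euclidean: no — 1 R 2 and 1 R 1, but not 2 R 1.
Only transitive holds.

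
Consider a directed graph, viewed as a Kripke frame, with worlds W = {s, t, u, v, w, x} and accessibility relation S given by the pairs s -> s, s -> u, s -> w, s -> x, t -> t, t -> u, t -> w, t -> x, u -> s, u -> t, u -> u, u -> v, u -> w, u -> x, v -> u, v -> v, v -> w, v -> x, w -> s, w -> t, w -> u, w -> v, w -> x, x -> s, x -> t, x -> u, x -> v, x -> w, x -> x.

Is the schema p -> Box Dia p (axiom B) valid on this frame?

Yes

The schema B characterises exactly the symmetric frames.
Symmetric: yes — every pair in S has its reverse in S.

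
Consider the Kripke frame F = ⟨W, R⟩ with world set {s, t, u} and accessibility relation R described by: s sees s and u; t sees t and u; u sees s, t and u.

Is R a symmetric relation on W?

Yes

Symmetric: yes — every pair in R has its reverse in R.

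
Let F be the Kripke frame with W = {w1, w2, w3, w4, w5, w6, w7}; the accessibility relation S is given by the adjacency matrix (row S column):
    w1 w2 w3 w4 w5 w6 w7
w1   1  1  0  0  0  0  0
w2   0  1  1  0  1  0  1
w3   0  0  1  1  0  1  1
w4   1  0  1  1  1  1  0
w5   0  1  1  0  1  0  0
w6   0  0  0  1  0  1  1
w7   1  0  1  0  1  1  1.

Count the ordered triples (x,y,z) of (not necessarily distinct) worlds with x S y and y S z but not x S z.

29

Enumerating: (w1,w2,w3), (w1,w2,w5), (w1,w2,w7), (w2,w3,w4), (w2,w3,w6), (w2,w7,w1), (w2,w7,w6), (w3,w4,w1), (w3,w4,w5), (w3,w7,w1), (w3,w7,w5), (w4,w1,w2), … and 17 more.
Total: 29.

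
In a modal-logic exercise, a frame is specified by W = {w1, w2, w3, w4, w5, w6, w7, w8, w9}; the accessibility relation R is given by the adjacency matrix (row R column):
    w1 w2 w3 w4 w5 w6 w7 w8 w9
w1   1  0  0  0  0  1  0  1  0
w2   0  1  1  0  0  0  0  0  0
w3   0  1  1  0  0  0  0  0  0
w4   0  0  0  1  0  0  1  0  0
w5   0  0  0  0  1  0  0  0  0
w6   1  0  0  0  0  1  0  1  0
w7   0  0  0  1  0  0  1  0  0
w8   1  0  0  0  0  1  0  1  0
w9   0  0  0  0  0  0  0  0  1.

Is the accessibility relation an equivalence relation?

Yes

Reflexive: yes — every world is R-related to itself.
Symmetric: yes — every pair in R has its reverse in R.
Transitive: yes — every two-step R-path is closed by a direct edge.
So R is an equivalence relation.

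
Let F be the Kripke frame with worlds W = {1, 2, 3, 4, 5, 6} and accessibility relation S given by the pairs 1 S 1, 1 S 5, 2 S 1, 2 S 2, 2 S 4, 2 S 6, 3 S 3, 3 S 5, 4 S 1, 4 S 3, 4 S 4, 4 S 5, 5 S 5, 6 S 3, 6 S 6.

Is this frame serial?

Yes

Serial: yes — every world has a successor (e.g. 1 S 1).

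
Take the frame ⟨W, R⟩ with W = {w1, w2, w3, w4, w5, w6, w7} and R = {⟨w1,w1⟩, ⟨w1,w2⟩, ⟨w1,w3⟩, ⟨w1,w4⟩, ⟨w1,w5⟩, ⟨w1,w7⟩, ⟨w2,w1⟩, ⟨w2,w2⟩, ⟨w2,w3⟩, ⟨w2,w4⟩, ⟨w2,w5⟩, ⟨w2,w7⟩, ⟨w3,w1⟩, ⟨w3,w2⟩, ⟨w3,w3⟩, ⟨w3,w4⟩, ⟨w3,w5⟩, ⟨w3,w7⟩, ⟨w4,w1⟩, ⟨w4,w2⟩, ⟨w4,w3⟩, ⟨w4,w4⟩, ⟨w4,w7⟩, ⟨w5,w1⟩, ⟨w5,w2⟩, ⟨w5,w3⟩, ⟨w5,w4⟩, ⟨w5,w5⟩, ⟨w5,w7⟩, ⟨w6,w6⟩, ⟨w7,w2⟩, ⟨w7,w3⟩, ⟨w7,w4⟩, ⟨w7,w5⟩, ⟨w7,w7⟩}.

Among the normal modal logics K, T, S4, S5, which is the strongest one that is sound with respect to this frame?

T

Reflexive (axiom T): yes — every world is R-related to itself.
Transitive (axiom 4): no — w4 R w1 and w1 R w5, but not w4 R w5.
Euclidean (axiom 5): no — w1 R w4 and w1 R w5, but not w4 R w5.
So F validates K, T; S4 would additionally require R to be transitive. The strongest is T.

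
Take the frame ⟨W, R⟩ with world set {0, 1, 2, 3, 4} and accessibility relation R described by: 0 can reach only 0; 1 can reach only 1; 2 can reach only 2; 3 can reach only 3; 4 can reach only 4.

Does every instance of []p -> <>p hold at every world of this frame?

The schema D characterises exactly the serial frames.
Serial: yes — every world has a successor (e.g. 0 R 0).

Yes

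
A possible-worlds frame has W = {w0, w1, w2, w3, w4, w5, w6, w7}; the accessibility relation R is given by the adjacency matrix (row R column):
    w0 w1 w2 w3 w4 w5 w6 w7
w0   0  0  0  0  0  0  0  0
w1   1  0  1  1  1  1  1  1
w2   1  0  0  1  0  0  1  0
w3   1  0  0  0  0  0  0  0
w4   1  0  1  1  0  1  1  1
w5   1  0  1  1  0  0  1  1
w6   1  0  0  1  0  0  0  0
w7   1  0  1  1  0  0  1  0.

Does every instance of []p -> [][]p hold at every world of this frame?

Yes

By correspondence theory, 4 is valid on a frame iff R is transitive.
Transitive: yes — every two-step R-path is closed by a direct edge.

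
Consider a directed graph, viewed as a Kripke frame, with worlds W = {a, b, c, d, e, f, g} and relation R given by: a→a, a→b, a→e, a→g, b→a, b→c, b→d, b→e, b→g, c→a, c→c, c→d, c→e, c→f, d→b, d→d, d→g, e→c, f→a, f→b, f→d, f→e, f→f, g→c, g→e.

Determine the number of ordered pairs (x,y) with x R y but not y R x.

Enumerating: (a,e), (a,g), (b,c), (b,e), (b,g), (c,a), (c,d), (c,f), (d,g), (f,a), (f,b), (f,d), (f,e), (g,c), (g,e).

15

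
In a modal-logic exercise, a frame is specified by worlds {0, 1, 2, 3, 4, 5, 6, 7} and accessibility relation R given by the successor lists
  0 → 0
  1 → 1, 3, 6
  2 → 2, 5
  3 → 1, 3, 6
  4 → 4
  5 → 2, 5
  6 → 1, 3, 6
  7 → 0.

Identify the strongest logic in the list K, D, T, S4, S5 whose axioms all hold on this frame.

Serial (axiom D): yes — every world has a successor (e.g. 0 R 0).
Reflexive (axiom T): no — 7 is not related to itself.
Transitive (axiom 4): yes — every two-step R-path is closed by a direct edge.
Euclidean (axiom 5): yes — any two successors of a common world are R-related.
So F validates K, D; T would additionally require R to be reflexive. The strongest is D.

D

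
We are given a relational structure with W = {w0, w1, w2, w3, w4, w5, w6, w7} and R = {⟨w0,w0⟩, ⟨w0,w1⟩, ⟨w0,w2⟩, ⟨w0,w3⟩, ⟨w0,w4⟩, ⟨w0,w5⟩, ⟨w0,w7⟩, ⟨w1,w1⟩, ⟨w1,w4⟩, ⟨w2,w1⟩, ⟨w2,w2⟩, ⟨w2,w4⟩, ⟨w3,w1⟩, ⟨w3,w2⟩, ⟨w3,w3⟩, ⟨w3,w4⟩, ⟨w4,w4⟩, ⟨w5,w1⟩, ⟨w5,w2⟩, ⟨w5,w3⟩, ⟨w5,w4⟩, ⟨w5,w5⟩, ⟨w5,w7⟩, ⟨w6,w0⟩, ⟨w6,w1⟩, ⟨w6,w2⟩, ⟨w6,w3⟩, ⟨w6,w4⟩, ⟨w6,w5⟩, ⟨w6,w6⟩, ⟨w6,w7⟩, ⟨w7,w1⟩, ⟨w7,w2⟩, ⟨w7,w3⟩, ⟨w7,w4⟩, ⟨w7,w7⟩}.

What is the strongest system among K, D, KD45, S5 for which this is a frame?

D

Serial (axiom D): yes — every world has a successor (e.g. w0 R w0).
Euclidean (axiom 5): no — w0 R w1 and w0 R w2, but not w1 R w2.
Transitive (axiom 4): yes — every two-step R-path is closed by a direct edge.
Reflexive (axiom T): yes — every world is R-related to itself.
So F validates K, D; KD45 would additionally require R to be Euclidean. The strongest is D.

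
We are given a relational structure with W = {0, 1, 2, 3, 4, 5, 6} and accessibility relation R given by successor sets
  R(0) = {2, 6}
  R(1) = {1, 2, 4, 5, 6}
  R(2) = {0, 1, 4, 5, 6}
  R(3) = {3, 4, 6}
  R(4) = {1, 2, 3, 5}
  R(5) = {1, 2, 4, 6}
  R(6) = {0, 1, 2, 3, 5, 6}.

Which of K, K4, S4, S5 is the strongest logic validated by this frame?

K

Transitive (axiom 4): no — 0 R 2 and 2 R 1, but not 0 R 1.
Reflexive (axiom T): no — 0 is not related to itself.
Euclidean (axiom 5): no — 1 R 4 and 1 R 6, but not 4 R 6.
So F validates K; K4 would additionally require R to be transitive. The strongest is K.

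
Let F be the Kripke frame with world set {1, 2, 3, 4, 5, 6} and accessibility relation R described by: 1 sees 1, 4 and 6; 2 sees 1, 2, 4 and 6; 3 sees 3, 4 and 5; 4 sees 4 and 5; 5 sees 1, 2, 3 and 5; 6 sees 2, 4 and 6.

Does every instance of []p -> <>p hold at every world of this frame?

Axiom D corresponds to the accessibility relation being serial.
Serial: yes — every world has a successor (e.g. 1 R 1).

Yes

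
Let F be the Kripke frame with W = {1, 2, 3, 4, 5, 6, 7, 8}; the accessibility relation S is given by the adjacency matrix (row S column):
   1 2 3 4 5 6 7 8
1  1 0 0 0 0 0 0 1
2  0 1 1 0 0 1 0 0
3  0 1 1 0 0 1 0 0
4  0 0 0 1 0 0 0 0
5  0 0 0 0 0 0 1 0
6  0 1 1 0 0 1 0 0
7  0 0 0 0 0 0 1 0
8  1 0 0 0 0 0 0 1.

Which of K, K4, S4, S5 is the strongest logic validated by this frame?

Transitive (axiom 4): yes — every two-step S-path is closed by a direct edge.
Reflexive (axiom T): no — 5 is not related to itself.
Euclidean (axiom 5): yes — any two successors of a common world are S-related.
So F validates K, K4; S4 would additionally require S to be reflexive. The strongest is K4.

K4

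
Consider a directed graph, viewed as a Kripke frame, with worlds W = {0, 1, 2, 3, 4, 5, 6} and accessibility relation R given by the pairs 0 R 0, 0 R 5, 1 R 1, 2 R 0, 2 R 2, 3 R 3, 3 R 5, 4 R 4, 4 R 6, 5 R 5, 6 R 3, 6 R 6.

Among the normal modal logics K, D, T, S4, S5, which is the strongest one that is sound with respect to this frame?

Serial (axiom D): yes — every world has a successor (e.g. 0 R 0).
Reflexive (axiom T): yes — every world is R-related to itself.
Transitive (axiom 4): no — 2 R 0 and 0 R 5, but not 2 R 5.
Euclidean (axiom 5): no — 0 R 5 and 0 R 0, but not 5 R 0.
So F validates K, D, T; S4 would additionally require R to be transitive. The strongest is T.

T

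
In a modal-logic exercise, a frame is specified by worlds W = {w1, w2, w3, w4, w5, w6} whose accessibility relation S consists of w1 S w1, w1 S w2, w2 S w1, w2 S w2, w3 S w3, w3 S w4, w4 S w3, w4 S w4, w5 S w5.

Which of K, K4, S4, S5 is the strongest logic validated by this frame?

Transitive (axiom 4): yes — every two-step S-path is closed by a direct edge.
Reflexive (axiom T): no — w6 is not related to itself.
Euclidean (axiom 5): yes — any two successors of a common world are S-related.
So F validates K, K4; S4 would additionally require S to be reflexive. The strongest is K4.

K4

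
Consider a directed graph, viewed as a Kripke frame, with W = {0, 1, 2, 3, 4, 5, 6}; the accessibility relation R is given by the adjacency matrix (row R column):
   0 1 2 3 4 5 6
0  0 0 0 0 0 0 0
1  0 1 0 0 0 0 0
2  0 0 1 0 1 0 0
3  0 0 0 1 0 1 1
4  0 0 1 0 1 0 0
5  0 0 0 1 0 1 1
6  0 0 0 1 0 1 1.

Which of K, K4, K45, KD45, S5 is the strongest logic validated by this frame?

Transitive (axiom 4): yes — every two-step R-path is closed by a direct edge.
Euclidean (axiom 5): yes — any two successors of a common world are R-related.
Serial (axiom D): no — 0 has no R-successor.
Reflexive (axiom T): no — 0 is not related to itself.
So F validates K, K4, K45; KD45 would additionally require R to be serial. The strongest is K45.

K45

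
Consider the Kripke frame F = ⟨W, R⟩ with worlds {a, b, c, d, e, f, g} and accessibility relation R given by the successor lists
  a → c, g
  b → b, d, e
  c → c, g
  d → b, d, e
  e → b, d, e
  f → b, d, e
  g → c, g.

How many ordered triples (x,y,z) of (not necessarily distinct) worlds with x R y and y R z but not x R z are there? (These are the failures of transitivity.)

0

R is transitive; there are no such tuples.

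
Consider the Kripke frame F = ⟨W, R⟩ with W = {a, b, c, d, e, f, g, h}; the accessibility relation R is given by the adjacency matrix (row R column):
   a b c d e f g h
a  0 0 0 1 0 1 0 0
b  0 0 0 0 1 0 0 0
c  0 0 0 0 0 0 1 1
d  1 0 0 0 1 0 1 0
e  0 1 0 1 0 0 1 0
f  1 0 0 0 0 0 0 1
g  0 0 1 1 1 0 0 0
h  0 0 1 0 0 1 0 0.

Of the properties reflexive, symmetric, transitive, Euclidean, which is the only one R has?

Reflexive: no — a is not related to itself.
Symmetric: yes — every pair in R has its reverse in R.
Transitive: no — a R d and d R e, but not a R e.
Euclidean: no — a R d and a R f, but not d R f.
Only symmetric holds.

symmetric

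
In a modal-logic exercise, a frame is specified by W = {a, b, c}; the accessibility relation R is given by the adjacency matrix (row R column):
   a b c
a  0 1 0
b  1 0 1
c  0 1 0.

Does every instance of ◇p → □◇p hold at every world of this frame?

No

Axiom 5 corresponds to the accessibility relation being Euclidean.
Euclidean: no — b R a and b R c, but not a R c.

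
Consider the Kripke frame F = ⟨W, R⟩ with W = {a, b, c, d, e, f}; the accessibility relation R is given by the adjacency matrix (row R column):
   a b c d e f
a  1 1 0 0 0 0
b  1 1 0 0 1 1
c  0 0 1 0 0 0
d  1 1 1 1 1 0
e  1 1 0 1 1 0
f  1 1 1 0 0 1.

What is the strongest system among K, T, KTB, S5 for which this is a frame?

T

Reflexive (axiom T): yes — every world is R-related to itself.
Symmetric (axiom B): no — d R a but not a R d.
Euclidean (axiom 5): no — b R a and b R e, but not a R e.
So F validates K, T; KTB would additionally require R to be symmetric. The strongest is T.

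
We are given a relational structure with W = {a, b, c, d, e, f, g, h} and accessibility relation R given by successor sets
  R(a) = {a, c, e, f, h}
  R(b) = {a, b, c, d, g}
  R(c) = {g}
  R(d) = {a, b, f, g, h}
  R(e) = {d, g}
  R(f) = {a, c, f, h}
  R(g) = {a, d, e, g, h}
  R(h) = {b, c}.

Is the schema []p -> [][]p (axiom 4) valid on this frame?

No

The schema 4 characterises exactly the transitive frames.
Transitive: no — a R c and c R g, but not a R g.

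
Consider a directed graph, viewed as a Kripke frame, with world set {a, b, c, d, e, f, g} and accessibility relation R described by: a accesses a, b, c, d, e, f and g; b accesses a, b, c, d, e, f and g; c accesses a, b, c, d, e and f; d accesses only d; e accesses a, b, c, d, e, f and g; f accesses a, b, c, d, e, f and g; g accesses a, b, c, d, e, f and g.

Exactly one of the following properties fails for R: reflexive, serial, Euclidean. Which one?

Reflexive: yes — every world is R-related to itself.
Serial: yes — every world has a successor (e.g. a R a).
Euclidean: no — a R c and a R g, but not c R g.
Only Euclidean fails.

Euclidean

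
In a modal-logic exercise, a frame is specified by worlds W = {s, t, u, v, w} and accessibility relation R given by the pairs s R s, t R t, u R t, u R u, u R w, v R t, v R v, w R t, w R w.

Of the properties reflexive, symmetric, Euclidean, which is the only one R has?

reflexive

Reflexive: yes — every world is R-related to itself.
Symmetric: no — u R t but not t R u.
Euclidean: no — u R t and u R w, but not t R w.
Only reflexive holds.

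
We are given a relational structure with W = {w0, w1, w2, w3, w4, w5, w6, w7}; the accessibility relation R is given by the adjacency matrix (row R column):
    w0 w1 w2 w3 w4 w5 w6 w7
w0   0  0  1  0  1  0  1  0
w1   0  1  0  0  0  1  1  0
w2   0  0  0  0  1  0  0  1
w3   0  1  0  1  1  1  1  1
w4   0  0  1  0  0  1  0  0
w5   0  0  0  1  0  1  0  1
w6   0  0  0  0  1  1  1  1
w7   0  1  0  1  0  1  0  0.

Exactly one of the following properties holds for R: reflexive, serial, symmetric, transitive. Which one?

Reflexive: no — w0 is not related to itself.
Serial: yes — every world has a successor (e.g. w0 R w2).
Symmetric: no — w0 R w2 but not w2 R w0.
Transitive: no — w0 R w2 and w2 R w7, but not w0 R w7.
Only serial holds.

serial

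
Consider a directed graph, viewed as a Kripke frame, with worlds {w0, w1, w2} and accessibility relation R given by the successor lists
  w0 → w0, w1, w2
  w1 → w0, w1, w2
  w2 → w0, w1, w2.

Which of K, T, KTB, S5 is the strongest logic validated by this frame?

Reflexive (axiom T): yes — every world is R-related to itself.
Symmetric (axiom B): yes — every pair in R has its reverse in R.
Euclidean (axiom 5): yes — any two successors of a common world are R-related.
So F validates K, T, KTB, S5. The strongest is S5.

S5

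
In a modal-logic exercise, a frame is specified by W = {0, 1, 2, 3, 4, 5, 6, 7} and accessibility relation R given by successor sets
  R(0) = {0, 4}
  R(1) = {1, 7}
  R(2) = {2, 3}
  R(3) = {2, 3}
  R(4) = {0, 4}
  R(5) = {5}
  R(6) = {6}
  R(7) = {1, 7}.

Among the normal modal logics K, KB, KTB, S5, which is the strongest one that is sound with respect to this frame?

Symmetric (axiom B): yes — every pair in R has its reverse in R.
Reflexive (axiom T): yes — every world is R-related to itself.
Euclidean (axiom 5): yes — any two successors of a common world are R-related.
So F validates K, KB, KTB, S5. The strongest is S5.

S5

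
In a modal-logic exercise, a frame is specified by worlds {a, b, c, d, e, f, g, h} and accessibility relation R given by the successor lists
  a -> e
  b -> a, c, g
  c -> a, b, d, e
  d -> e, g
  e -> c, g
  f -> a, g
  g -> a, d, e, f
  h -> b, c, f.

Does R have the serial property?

Serial: yes — every world has a successor (e.g. a R e).

Yes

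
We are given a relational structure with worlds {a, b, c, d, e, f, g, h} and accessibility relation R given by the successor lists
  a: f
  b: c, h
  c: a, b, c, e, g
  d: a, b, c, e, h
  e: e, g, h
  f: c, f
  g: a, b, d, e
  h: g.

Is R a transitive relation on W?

Transitive: no — a R f and f R c, but not a R c.

No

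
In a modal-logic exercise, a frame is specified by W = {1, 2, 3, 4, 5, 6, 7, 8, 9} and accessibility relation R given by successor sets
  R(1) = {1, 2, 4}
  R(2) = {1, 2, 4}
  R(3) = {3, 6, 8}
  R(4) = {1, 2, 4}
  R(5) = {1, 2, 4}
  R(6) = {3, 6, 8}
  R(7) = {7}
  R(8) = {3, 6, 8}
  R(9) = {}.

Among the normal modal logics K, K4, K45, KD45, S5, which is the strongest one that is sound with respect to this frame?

Transitive (axiom 4): yes — every two-step R-path is closed by a direct edge.
Euclidean (axiom 5): yes — any two successors of a common world are R-related.
Serial (axiom D): no — 9 has no R-successor.
Reflexive (axiom T): no — 5 is not related to itself.
So F validates K, K4, K45; KD45 would additionally require R to be serial. The strongest is K45.

K45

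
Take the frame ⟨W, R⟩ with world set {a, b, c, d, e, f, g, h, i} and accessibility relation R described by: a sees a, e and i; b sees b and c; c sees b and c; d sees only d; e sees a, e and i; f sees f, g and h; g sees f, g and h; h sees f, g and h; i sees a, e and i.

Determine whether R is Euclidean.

Euclidean: yes — any two successors of a common world are R-related.

Yes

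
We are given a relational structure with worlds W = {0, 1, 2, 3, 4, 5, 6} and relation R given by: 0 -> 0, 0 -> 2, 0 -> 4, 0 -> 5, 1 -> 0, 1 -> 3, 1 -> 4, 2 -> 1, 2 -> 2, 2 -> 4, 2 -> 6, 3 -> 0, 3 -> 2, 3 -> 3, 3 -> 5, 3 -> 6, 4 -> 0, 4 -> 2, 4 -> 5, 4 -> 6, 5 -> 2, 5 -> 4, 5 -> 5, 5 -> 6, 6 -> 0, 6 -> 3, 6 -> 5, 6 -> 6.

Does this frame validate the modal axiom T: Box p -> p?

The schema T characterises exactly the reflexive frames.
Reflexive: no — 1 is not related to itself.

No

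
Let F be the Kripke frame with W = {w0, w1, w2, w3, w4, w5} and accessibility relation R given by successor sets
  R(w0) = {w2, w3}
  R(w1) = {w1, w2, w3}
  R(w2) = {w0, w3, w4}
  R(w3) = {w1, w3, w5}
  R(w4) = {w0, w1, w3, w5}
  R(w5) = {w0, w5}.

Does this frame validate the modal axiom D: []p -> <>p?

The schema D characterises exactly the serial frames.
Serial: yes — every world has a successor (e.g. w0 R w2).

Yes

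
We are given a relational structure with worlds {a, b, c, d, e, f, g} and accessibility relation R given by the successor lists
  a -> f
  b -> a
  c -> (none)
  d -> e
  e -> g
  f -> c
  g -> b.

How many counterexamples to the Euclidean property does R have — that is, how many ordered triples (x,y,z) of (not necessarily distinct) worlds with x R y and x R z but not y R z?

6

Enumerating: (a,f,f), (b,a,a), (d,e,e), (e,g,g), (f,c,c), (g,b,b).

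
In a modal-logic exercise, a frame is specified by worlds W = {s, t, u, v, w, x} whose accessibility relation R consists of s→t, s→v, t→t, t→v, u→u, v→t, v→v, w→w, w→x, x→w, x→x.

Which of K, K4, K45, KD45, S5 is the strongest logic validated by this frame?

KD45

Transitive (axiom 4): yes — every two-step R-path is closed by a direct edge.
Euclidean (axiom 5): yes — any two successors of a common world are R-related.
Serial (axiom D): yes — every world has a successor (e.g. s R t).
Reflexive (axiom T): no — s is not related to itself.
So F validates K, K4, K45, KD45; S5 would additionally require R to be reflexive. The strongest is KD45.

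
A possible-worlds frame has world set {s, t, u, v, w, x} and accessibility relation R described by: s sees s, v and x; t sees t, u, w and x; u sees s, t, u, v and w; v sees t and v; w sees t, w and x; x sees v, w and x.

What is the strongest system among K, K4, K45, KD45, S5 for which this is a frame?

K

Transitive (axiom 4): no — s R v and v R t, but not s R t.
Euclidean (axiom 5): no — s R v and s R x, but not v R x.
Serial (axiom D): yes — every world has a successor (e.g. s R s).
Reflexive (axiom T): yes — every world is R-related to itself.
So F validates K; K4 would additionally require R to be transitive. The strongest is K.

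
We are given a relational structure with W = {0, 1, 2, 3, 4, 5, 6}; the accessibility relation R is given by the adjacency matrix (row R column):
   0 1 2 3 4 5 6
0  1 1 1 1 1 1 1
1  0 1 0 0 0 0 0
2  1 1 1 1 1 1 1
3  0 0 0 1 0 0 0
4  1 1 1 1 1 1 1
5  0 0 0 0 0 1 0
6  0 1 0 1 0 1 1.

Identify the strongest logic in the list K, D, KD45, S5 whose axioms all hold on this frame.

Serial (axiom D): yes — every world has a successor (e.g. 0 R 0).
Euclidean (axiom 5): no — 0 R 1 and 0 R 2, but not 1 R 2.
Transitive (axiom 4): yes — every two-step R-path is closed by a direct edge.
Reflexive (axiom T): yes — every world is R-related to itself.
So F validates K, D; KD45 would additionally require R to be Euclidean. The strongest is D.

D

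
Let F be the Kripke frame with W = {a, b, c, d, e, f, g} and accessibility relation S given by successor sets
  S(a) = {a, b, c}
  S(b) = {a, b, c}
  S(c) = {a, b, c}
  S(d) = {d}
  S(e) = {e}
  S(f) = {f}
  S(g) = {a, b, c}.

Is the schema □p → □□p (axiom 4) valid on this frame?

The schema 4 characterises exactly the transitive frames.
Transitive: yes — every two-step S-path is closed by a direct edge.

Yes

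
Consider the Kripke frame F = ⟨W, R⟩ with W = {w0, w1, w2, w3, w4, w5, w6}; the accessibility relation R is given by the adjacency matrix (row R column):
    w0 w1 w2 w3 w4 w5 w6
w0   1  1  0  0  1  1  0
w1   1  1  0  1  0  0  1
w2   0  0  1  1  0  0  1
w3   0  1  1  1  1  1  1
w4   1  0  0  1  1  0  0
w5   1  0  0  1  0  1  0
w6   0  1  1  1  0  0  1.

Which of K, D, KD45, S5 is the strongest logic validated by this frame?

D

Serial (axiom D): yes — every world has a successor (e.g. w0 R w0).
Euclidean (axiom 5): no — w0 R w1 and w0 R w4, but not w1 R w4.
Transitive (axiom 4): no — w0 R w1 and w1 R w3, but not w0 R w3.
Reflexive (axiom T): yes — every world is R-related to itself.
So F validates K, D; KD45 would additionally require R to be Euclidean and transitive. The strongest is D.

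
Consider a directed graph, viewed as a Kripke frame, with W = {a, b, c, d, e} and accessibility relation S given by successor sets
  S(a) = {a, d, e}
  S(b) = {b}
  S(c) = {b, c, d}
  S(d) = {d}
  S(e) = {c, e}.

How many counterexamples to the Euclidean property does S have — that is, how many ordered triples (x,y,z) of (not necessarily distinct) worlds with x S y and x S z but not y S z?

9

Enumerating: (a,d,a), (a,d,e), (a,e,a), (a,e,d), (c,b,c), (c,b,d), (c,d,b), (c,d,c), (e,c,e).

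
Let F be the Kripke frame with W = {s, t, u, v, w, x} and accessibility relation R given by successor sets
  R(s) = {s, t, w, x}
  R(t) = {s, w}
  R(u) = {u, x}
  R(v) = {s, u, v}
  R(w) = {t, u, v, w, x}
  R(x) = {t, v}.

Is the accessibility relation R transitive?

No

Transitive: no — s R w and w R u, but not s R u.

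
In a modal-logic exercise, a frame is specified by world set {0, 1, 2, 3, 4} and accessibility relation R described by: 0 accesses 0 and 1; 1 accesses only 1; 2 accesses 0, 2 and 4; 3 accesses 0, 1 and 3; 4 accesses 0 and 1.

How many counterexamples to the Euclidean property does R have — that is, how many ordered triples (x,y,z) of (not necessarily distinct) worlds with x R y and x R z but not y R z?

9

Enumerating: (0,1,0), (2,0,2), (2,0,4), (2,4,2), (2,4,4), (3,0,3), (3,1,0), (3,1,3), (4,1,0).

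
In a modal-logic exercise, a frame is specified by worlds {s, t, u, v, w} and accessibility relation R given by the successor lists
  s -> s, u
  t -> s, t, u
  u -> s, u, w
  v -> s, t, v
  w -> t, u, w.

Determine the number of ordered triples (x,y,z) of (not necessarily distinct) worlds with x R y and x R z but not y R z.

Enumerating: (t,s,t), (t,u,t), (u,s,w), (u,w,s), (v,s,t), (v,s,v), (v,t,v), (w,t,w), (w,u,t).

9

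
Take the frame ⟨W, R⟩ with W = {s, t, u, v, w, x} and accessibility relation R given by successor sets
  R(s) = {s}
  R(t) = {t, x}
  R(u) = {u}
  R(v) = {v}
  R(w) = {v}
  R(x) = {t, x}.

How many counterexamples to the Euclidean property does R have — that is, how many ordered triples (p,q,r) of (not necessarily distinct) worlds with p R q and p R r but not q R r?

R is Euclidean; there are no such tuples.

0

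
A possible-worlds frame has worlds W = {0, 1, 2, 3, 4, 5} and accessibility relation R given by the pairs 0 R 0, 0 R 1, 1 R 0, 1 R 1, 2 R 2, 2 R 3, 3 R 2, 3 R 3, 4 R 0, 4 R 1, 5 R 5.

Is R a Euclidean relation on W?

Euclidean: yes — any two successors of a common world are R-related.

Yes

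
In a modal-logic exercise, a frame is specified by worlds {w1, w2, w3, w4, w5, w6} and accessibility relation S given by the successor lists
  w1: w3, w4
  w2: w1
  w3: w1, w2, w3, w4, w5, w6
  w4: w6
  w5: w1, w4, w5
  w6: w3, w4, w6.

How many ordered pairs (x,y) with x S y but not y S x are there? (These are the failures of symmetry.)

Enumerating: (w1,w4), (w2,w1), (w3,w2), (w3,w4), (w3,w5), (w5,w1), (w5,w4).

7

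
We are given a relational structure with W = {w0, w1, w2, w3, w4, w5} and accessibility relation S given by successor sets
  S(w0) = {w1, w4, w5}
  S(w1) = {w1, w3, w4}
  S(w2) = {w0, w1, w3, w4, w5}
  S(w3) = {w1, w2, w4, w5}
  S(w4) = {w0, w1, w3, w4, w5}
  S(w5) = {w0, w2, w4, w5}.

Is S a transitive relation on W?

No

Transitive: no — w0 S w1 and w1 S w3, but not w0 S w3.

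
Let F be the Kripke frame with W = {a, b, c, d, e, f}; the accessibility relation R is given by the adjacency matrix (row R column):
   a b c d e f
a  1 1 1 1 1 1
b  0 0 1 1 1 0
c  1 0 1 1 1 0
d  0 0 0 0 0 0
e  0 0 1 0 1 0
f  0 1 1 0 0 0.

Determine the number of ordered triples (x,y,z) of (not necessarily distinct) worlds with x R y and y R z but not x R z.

Enumerating: (b,c,a), (c,a,b), (c,a,f), (e,c,a), (e,c,d), (f,b,d), (f,b,e), (f,c,a), (f,c,d), (f,c,e).

10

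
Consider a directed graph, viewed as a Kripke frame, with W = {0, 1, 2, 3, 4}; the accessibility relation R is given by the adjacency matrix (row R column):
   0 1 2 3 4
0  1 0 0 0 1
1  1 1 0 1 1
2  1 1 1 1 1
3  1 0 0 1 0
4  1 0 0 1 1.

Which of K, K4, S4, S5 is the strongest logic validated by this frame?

K

Transitive (axiom 4): no — 0 R 4 and 4 R 3, but not 0 R 3.
Reflexive (axiom T): yes — every world is R-related to itself.
Euclidean (axiom 5): no — 1 R 0 and 1 R 3, but not 0 R 3.
So F validates K; K4 would additionally require R to be transitive. The strongest is K.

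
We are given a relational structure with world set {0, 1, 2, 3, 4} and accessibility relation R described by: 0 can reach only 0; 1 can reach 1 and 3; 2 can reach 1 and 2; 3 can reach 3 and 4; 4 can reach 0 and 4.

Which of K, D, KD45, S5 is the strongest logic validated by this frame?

Serial (axiom D): yes — every world has a successor (e.g. 0 R 0).
Euclidean (axiom 5): no — 1 R 3 and 1 R 1, but not 3 R 1.
Transitive (axiom 4): no — 1 R 3 and 3 R 4, but not 1 R 4.
Reflexive (axiom T): yes — every world is R-related to itself.
So F validates K, D; KD45 would additionally require R to be Euclidean and transitive. The strongest is D.

D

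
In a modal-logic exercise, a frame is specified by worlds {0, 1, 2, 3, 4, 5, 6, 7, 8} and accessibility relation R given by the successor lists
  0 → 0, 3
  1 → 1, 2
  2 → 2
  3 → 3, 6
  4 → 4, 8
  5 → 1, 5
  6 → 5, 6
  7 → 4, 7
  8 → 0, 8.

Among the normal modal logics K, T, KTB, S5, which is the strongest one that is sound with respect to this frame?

T

Reflexive (axiom T): yes — every world is R-related to itself.
Symmetric (axiom B): no — 0 R 3 but not 3 R 0.
Euclidean (axiom 5): no — 0 R 3 and 0 R 0, but not 3 R 0.
So F validates K, T; KTB would additionally require R to be symmetric. The strongest is T.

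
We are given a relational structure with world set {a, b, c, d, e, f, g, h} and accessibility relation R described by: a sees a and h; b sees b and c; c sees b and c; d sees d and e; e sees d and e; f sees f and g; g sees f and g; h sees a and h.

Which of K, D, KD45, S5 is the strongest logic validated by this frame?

Serial (axiom D): yes — every world has a successor (e.g. a R a).
Euclidean (axiom 5): yes — any two successors of a common world are R-related.
Transitive (axiom 4): yes — every two-step R-path is closed by a direct edge.
Reflexive (axiom T): yes — every world is R-related to itself.
So F validates K, D, KD45, S5. The strongest is S5.

S5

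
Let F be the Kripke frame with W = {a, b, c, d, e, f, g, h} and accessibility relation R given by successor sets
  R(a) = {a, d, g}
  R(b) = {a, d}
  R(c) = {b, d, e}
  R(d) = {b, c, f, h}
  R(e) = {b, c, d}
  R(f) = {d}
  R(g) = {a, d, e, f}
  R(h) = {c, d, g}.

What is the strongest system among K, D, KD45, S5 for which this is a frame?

Serial (axiom D): yes — every world has a successor (e.g. a R a).
Euclidean (axiom 5): no — a R d and a R g, but not d R g.
Transitive (axiom 4): no — a R d and d R b, but not a R b.
Reflexive (axiom T): no — b is not related to itself.
So F validates K, D; KD45 would additionally require R to be Euclidean and transitive. The strongest is D.

D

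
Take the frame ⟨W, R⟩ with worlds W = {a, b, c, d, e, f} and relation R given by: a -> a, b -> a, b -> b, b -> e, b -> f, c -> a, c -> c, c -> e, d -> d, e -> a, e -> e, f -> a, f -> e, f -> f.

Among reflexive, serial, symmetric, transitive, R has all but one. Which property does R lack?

Reflexive: yes — every world is R-related to itself.
Serial: yes — every world has a successor (e.g. a R a).
Symmetric: no — b R a but not a R b.
Transitive: yes — every two-step R-path is closed by a direct edge.
Only symmetric fails.

symmetric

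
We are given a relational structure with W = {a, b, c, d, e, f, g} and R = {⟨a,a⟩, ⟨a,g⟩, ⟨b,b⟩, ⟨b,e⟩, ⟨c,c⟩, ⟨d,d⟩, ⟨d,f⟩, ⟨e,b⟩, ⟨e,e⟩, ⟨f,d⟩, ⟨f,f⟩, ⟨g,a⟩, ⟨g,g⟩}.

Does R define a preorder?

Yes

Reflexive: yes — every world is R-related to itself.
Transitive: yes — every two-step R-path is closed by a direct edge.
So R is a preorder.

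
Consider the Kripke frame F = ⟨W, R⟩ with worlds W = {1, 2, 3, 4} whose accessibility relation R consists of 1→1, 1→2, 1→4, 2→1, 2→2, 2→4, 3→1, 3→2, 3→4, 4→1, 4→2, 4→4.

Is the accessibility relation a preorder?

Reflexive: no — 3 is not related to itself.
Transitive: yes — every two-step R-path is closed by a direct edge.
So R is not a preorder.

No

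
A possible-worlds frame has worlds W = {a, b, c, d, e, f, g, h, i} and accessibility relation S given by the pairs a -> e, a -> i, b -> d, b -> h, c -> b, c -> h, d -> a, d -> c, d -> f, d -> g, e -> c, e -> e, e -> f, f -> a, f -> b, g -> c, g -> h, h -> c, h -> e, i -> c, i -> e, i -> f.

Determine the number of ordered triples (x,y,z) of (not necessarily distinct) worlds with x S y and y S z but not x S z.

Enumerating: (a,e,c), (a,e,f), (a,i,c), (a,i,f), (b,d,a), (b,d,c), (b,d,f), (b,d,g), (b,h,c), (b,h,e), (c,b,d), (c,h,c), … and 24 more.
Total: 36.

36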